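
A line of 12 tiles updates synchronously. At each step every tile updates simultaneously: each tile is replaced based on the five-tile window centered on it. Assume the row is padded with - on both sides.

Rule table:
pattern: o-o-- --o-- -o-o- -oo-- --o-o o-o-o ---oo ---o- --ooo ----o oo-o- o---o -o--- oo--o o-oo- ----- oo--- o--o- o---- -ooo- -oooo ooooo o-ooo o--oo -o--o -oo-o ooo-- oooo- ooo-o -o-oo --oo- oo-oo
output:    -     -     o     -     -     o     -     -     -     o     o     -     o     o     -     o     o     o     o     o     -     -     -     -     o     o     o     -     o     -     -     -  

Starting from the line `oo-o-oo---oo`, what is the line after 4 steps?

-ooo---o----
--ooo---oooo
o--ooo-----o
-o--oooooo--

-o--oooooo--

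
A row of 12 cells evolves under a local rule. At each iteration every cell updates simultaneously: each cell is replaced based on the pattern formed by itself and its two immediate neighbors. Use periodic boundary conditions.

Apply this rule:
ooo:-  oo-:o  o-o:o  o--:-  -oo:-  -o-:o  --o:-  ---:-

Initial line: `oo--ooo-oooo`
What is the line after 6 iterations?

-o-----o----

-o----oo----
-o-----o----
-o-----o----  (fixed point — unchanged through iteration 6)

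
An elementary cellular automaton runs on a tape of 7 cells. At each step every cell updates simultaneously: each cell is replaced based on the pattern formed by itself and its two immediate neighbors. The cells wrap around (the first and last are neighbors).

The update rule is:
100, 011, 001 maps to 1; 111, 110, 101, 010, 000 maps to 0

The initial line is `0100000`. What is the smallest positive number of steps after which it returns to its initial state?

1010000
0001001
1010110
0000100
0001010
0010001
1101010
1000000
0100001
0010010
0101101
0001000
0010100
0100010
1010101
0000001
1000010
0100100
1011010
0010000
0101000
1000100
0101011
0000010
0000101
1001000
0110101
0100000

28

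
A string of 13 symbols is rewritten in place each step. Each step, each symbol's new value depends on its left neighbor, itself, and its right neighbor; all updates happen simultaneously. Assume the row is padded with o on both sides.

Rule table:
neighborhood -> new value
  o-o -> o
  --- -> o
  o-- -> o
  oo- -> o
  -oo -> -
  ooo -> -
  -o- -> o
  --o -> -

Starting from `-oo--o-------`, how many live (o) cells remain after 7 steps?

o-oo-ooooooo-
oo-oo------oo
-oo-oooooo---
o-oo-----ooo-
oo-ooooo---oo
-oo----ooo---
o-oooo---ooo-
count of o: 8

8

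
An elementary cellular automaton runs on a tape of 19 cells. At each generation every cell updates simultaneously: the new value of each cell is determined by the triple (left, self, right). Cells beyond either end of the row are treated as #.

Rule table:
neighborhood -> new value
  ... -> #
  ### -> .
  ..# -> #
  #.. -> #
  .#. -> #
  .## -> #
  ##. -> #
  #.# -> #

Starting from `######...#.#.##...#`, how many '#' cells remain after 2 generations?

generation 1: .....##############
generation 2: ######.............
count of #: 6

6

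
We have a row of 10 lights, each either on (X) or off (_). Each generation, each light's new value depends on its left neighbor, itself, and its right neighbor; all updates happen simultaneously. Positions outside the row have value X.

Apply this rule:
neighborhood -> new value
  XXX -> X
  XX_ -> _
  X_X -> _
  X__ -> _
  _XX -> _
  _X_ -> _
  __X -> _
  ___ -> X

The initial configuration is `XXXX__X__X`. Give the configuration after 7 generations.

__XXXX__X_

XXX_______
XX__XXXXX_
X____XXX__
__XX__X___
________X_
_XXXXXX___
__XXXX__X_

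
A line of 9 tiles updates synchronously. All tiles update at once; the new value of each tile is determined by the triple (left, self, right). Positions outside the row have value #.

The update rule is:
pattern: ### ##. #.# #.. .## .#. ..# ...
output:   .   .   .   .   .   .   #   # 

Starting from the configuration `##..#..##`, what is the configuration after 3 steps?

...#..#..
.##..#..#
....#..#.

....#..#.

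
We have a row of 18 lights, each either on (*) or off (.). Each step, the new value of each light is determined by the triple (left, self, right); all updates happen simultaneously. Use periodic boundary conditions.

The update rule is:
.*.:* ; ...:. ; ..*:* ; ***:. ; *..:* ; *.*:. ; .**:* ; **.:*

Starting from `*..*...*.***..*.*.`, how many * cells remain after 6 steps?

10

*****.**.*.****.*.
*...*.**.*.*..*.*.
**.**.**.*.****.*.
**.**.**.*.*..*.*.
**.**.**.*.****.*.  (repeats step 3; period 2)
step 6: **.**.**.*.*..*.*.
count of *: 10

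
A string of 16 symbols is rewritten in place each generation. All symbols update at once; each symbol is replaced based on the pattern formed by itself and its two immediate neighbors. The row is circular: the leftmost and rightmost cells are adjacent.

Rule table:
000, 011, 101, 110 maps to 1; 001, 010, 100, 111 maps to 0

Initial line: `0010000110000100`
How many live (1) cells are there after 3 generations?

1000110110110001
1010111111110101
1101100000011011
count of 1: 8

8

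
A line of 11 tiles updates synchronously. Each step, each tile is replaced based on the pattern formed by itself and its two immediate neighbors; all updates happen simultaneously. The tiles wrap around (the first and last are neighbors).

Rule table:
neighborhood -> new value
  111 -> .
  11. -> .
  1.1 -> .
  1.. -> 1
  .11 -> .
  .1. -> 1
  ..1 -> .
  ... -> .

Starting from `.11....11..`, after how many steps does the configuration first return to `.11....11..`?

...1.....1.
...11....11
1....1.....
11...11....
..1....1...
..11...11..
....1....1.
....11...11
1.....1....
11....11...
..1.....1..
..11....11.
....1.....1
1...11....1
.1....1....
.11...11...
...1....1..
...11...11.
.....1....1
1....11...1
.1.....1...
.11....11..

22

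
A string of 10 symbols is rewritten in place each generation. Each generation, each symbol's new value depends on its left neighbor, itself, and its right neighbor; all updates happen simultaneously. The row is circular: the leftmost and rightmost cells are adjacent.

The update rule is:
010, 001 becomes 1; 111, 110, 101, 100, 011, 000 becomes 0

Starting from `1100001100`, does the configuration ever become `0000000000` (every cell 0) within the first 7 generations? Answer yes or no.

no

0000010001
0000110011
0001000100
0011001100
0100010000
1100110000
0001000001
generation 7 is 0001000001, still not uniform 0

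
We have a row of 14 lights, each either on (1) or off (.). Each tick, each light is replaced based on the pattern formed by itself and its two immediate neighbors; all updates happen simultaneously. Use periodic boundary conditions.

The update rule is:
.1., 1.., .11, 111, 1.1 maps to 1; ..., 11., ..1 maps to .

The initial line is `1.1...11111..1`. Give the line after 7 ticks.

1111.1111111.1

.111..1111.1.1
111.1.111.1111
11.11111.11111
1.11111.111111
.11111.1111111
11111.1111111.
1111.1111111.1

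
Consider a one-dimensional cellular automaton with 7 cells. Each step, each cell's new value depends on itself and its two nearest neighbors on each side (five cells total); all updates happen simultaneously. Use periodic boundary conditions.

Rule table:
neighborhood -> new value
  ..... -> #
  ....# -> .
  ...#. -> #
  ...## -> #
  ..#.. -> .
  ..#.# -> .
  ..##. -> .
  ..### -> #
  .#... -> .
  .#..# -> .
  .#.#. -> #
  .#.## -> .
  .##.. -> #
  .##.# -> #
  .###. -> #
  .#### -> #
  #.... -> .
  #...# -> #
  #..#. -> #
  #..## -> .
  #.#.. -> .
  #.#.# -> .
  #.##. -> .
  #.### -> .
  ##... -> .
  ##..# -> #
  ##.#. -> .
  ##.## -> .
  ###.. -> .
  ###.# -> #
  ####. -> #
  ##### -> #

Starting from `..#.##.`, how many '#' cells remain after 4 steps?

3

##...#.
.#.##..
#...#.#
#.##...
count of #: 3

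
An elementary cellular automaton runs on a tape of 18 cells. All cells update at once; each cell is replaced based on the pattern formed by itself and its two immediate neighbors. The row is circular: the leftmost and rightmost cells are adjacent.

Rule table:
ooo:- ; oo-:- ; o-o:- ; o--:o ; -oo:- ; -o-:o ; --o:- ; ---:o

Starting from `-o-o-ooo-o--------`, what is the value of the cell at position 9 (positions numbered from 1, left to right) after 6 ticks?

tick 1: -o-o-----ooooooooo
tick 2: -o-ooooo----------
tick 3: -o------oooooooooo
tick 4: -oooooo-----------
tick 5: -------ooooooooooo
tick 6: oooooo------------
position 9 holds -

-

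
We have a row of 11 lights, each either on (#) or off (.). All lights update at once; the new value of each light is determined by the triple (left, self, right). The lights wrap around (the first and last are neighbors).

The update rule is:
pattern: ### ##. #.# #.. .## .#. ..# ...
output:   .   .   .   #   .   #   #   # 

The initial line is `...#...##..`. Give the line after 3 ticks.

#######..##
.......##..
#######..##

#######..##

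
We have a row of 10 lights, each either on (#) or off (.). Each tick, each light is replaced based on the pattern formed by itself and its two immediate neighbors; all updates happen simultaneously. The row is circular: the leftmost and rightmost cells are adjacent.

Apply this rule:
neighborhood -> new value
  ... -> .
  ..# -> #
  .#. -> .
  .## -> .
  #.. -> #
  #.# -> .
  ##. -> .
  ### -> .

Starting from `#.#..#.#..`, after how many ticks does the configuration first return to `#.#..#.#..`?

...##...##
#.#..#.#..

2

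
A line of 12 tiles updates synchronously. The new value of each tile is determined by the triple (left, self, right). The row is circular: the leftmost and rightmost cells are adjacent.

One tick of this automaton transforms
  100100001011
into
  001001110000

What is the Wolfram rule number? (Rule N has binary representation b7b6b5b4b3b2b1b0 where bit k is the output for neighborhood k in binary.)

position 11: 111 → 0  (bit 7 = 0)
position 0: 110 → 0  (bit 6 = 0)
position 9: 101 → 0  (bit 5 = 0)
position 1: 100 → 0  (bit 4 = 0)
position 10: 011 → 0  (bit 3 = 0)
position 3: 010 → 0  (bit 2 = 0)
position 2: 001 → 1  (bit 1 = 1)
position 5: 000 → 1  (bit 0 = 1)
bits b7..b0 = 00000011 = 3

3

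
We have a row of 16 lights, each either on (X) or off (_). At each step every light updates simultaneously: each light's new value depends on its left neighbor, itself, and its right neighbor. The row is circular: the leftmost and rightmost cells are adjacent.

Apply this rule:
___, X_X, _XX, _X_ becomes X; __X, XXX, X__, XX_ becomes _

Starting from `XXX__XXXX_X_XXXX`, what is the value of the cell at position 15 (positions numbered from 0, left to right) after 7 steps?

_____X___XXXX___
XXXX_X_X_X____XX
____XXXXXX_XX_X_
XXX_X_____XX_XX_
X__XX_XXX_X_XX_X
___X_XX__XXXX_XX
_X_XXX___X___XX_
position 15 holds _

_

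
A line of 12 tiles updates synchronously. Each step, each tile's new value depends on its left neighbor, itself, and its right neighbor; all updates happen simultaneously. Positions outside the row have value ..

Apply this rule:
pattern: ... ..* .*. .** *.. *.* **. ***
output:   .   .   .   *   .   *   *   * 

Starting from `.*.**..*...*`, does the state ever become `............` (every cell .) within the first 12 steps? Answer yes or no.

no

step 1: ..***.......
step 2: ..***.......  (fixed point — unchanged through step 12)
step 12 is ..***......., still not uniform .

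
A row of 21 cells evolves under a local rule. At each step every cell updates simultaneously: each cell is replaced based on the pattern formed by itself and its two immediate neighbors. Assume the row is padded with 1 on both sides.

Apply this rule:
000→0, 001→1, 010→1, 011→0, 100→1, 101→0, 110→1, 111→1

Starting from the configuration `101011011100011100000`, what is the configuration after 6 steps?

111110111111100111010

101001001110101110001
101111110110100111010
100111110010111011010
111011111110011001010
111001111111101111010
111110111111100111010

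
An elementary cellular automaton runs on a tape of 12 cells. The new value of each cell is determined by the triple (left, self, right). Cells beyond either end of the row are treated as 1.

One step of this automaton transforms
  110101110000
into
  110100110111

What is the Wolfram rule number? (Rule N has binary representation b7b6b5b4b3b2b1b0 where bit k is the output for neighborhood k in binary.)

199

position 0: 111 → 1  (bit 7 = 1)
position 1: 110 → 1  (bit 6 = 1)
position 2: 101 → 0  (bit 5 = 0)
position 8: 100 → 0  (bit 4 = 0)
position 5: 011 → 0  (bit 3 = 0)
position 3: 010 → 1  (bit 2 = 1)
position 11: 001 → 1  (bit 1 = 1)
position 9: 000 → 1  (bit 0 = 1)
bits b7..b0 = 11000111 = 199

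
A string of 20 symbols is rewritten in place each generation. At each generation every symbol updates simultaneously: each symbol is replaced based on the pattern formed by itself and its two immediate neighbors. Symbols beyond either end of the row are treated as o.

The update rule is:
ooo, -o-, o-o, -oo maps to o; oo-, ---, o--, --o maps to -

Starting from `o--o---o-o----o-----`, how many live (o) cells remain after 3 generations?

3

---o---ooo----o-----
---o---oo-----o-----
---o---o------o-----
count of o: 3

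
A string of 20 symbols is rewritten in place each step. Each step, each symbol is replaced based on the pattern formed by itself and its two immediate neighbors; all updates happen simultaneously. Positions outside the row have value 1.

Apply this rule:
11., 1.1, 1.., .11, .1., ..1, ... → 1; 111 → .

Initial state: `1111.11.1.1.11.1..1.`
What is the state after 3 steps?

...11111111111111111

step 1: ...11111111111111111
step 2: 1111................
step 3: ...11111111111111111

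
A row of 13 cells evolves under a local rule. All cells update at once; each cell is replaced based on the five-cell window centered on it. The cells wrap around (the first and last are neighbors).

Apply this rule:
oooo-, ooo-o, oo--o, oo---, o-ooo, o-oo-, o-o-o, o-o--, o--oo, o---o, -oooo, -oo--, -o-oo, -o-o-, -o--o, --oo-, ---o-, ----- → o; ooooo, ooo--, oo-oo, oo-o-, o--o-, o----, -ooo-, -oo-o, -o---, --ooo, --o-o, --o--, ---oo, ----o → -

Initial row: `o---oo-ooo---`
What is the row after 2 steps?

--o-o--o--ooo
o--ooo--oo---

o--ooo--oo---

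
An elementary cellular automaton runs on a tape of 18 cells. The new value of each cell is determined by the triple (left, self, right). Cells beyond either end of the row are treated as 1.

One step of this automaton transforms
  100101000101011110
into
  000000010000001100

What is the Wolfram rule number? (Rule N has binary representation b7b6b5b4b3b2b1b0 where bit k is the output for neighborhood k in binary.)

129

position 14: 111 → 1  (bit 7 = 1)
position 0: 110 → 0  (bit 6 = 0)
position 4: 101 → 0  (bit 5 = 0)
position 1: 100 → 0  (bit 4 = 0)
position 13: 011 → 0  (bit 3 = 0)
position 3: 010 → 0  (bit 2 = 0)
position 2: 001 → 0  (bit 1 = 0)
position 7: 000 → 1  (bit 0 = 1)
bits b7..b0 = 10000001 = 129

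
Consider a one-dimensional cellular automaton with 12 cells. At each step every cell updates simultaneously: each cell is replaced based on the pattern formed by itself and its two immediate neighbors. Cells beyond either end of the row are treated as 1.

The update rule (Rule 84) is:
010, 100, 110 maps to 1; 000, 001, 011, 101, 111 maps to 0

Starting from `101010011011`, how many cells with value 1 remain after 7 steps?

5

step 1: 101011001000
step 2: 101001101100
step 3: 101100100110
step 4: 100110110010
step 5: 110010011010
step 6: 011011001010
step 7: 001001101010
count of 1: 5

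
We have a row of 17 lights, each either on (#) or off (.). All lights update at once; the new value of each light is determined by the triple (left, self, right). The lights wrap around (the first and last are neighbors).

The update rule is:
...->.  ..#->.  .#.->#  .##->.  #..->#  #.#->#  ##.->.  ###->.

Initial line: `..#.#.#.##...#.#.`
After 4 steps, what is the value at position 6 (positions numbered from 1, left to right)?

.

step 1: ..######..#..####
step 2: #.......#.##.....
step 3: ##......##..#....
step 4: ..#.......#.##...
position 6 holds .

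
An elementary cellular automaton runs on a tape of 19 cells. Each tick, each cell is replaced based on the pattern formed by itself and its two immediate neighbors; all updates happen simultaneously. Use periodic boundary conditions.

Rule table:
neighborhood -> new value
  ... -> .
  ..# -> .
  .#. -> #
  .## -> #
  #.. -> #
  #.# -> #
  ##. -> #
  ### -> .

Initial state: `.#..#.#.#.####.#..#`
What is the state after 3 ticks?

###.#######..####.#
..###.....##.#..###
#.#.##....#####.#.#

#.#.##....#####.#.#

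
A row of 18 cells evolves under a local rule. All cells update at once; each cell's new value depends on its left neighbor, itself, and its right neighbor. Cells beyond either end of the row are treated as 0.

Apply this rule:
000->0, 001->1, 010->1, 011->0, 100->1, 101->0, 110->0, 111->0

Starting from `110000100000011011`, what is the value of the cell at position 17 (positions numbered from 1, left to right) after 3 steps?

step 1: 001001110000100000
step 2: 011110001001110000
step 3: 100001011110001000
position 17 holds 0

0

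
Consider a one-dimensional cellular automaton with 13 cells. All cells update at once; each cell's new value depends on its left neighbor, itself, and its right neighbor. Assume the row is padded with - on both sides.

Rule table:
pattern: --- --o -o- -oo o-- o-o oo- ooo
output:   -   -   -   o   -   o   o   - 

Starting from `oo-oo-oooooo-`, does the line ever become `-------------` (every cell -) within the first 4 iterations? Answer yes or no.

ooooooo----o-
o-----o------
-------------
all cells are - at iteration 3

yes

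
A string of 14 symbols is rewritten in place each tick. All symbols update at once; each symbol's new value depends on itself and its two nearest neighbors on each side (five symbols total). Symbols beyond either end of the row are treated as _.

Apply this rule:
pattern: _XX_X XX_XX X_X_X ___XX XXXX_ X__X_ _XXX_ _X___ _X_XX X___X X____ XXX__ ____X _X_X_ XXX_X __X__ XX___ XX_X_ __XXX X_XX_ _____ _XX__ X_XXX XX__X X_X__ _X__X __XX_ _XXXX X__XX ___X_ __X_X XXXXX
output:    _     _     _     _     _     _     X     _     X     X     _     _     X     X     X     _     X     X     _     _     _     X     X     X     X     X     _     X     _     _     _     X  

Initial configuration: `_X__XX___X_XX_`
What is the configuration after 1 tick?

__X__XXX__X_XX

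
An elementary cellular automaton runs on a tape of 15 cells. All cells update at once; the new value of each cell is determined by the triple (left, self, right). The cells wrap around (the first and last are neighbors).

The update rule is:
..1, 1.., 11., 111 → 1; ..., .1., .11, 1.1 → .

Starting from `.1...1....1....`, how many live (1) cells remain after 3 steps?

5

step 1: 1.1.1.1..1.1...
step 2: .......11...1.1
step 3: 1.....1.11.1...
count of 1: 5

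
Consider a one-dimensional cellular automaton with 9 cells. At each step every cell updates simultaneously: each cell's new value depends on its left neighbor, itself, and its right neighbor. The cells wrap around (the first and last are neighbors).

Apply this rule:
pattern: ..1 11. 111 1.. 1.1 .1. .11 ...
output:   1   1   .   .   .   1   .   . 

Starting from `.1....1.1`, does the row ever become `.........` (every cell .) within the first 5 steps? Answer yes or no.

no

.1...11.1
.1..1.1.1
.1.11.1.1
.1..1.1.1  (repeats step 2; period 2)
step 5: .1.11.1.1
step 5 is .1.11.1.1, still not uniform .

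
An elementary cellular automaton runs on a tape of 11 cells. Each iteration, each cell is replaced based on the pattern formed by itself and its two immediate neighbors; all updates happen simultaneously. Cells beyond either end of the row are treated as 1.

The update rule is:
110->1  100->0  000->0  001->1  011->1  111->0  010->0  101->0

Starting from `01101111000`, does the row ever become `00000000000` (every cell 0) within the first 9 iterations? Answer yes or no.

no

iteration 1: 01101001001
iteration 2: 01100010011
iteration 3: 01100100110
iteration 4: 01101001110
iteration 5: 01100011010
iteration 6: 01100111000
iteration 7: 01101101001
iteration 8: 01101100011
iteration 9: 01101100110
iteration 9 is 01101100110, still not uniform 0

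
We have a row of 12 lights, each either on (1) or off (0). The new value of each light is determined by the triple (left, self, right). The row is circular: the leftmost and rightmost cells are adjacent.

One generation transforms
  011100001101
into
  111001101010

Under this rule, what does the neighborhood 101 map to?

1

At position 0 the neighborhood is 101; the next row has 1 there.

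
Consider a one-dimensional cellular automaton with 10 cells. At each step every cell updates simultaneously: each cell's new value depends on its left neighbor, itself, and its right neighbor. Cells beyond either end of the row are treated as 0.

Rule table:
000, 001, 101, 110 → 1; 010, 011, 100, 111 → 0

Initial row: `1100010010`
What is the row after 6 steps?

0101100100
1010101001
0101010010
1010100100
0101001001
1010010010

1010010010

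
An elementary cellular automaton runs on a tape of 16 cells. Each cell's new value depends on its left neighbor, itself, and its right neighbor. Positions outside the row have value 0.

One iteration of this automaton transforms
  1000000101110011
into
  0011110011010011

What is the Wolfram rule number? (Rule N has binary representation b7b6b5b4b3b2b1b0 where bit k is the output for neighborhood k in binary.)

position 10: 111 → 0  (bit 7 = 0)
position 11: 110 → 1  (bit 6 = 1)
position 8: 101 → 1  (bit 5 = 1)
position 1: 100 → 0  (bit 4 = 0)
position 9: 011 → 1  (bit 3 = 1)
position 0: 010 → 0  (bit 2 = 0)
position 6: 001 → 0  (bit 1 = 0)
position 2: 000 → 1  (bit 0 = 1)
bits b7..b0 = 01101001 = 105

105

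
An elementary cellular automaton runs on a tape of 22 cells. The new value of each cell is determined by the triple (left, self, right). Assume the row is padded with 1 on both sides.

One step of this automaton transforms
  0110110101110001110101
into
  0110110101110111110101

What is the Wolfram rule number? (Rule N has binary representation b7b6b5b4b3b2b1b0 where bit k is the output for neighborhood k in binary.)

207

position 10: 111 → 1  (bit 7 = 1)
position 2: 110 → 1  (bit 6 = 1)
position 0: 101 → 0  (bit 5 = 0)
position 12: 100 → 0  (bit 4 = 0)
position 1: 011 → 1  (bit 3 = 1)
position 7: 010 → 1  (bit 2 = 1)
position 14: 001 → 1  (bit 1 = 1)
position 13: 000 → 1  (bit 0 = 1)
bits b7..b0 = 11001111 = 207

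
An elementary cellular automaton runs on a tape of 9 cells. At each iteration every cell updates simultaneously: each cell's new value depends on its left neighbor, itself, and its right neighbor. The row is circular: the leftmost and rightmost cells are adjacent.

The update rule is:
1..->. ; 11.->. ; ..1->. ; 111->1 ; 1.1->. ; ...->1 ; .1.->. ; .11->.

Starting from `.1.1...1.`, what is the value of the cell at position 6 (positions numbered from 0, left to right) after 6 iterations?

1

.....1...
1111...11
111..1..1
11.......
...11111.
11..111..
position 6 holds 1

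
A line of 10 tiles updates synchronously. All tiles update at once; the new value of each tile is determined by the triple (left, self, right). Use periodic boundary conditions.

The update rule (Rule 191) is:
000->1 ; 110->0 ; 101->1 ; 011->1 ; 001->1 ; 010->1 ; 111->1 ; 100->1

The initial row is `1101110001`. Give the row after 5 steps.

step 1: 1011101111
step 2: 0111011111
step 3: 1110111110
step 4: 1101111101
step 5: 1011111011

1011111011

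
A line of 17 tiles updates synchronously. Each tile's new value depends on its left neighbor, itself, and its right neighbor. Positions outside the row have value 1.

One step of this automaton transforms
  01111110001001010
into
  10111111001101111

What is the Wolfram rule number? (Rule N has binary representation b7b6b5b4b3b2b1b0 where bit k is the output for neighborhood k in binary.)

position 2: 111 → 1  (bit 7 = 1)
position 6: 110 → 1  (bit 6 = 1)
position 0: 101 → 1  (bit 5 = 1)
position 7: 100 → 1  (bit 4 = 1)
position 1: 011 → 0  (bit 3 = 0)
position 10: 010 → 1  (bit 2 = 1)
position 9: 001 → 0  (bit 1 = 0)
position 8: 000 → 0  (bit 0 = 0)
bits b7..b0 = 11110100 = 244

244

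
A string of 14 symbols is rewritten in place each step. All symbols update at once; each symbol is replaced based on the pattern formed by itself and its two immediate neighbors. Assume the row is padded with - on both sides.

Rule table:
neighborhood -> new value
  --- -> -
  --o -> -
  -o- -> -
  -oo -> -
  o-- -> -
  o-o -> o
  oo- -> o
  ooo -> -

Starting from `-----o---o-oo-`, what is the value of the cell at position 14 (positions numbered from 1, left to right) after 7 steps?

-

----------o-o-
-----------o--
--------------
--------------  (fixed point — unchanged through step 7)
position 14 holds -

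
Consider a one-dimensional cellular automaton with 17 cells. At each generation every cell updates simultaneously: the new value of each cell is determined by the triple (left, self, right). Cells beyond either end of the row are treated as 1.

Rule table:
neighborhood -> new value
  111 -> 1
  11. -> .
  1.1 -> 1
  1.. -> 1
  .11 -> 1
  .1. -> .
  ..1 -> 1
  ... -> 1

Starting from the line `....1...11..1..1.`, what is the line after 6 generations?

1111.11.11.111111

1111.1111.11.11.1
111.1111.11.11.11
11.1111.11.11.111
1.1111.11.11.1111
.1111.11.11.11111
1111.11.11.111111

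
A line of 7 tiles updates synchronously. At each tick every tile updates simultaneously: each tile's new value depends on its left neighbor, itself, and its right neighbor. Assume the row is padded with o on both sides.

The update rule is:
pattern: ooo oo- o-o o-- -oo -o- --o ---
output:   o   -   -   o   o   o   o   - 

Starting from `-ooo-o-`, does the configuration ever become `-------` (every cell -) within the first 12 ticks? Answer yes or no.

no

-oo--o-
-o-ooo-
-o-oo--
-o-o-oo
-o-o-oo  (fixed point — unchanged through tick 12)
tick 12 is -o-o-oo, still not uniform -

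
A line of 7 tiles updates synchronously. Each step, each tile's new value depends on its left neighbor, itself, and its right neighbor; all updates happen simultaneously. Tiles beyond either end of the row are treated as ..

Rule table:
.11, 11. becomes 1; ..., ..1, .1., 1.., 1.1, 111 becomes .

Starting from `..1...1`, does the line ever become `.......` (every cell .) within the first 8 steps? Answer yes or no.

yes

.......
all cells are . at step 1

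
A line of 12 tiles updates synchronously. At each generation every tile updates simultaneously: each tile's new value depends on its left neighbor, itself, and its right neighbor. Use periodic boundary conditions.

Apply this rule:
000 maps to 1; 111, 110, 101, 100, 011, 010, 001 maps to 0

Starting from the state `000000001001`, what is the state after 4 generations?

generation 1: 011111100000
generation 2: 000000001111
generation 3: 011111100000  (repeats generation 1; period 2)
generation 4: 000000001111

000000001111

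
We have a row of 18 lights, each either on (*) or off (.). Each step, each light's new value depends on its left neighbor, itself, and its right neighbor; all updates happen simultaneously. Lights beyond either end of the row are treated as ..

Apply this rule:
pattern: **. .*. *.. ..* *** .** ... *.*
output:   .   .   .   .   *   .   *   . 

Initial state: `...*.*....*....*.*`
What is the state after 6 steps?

.*******..*..****.

**.....**...**....
...***....*....***
**..*..**...**..*.
..........*.......
*********...******
.*******..*..****.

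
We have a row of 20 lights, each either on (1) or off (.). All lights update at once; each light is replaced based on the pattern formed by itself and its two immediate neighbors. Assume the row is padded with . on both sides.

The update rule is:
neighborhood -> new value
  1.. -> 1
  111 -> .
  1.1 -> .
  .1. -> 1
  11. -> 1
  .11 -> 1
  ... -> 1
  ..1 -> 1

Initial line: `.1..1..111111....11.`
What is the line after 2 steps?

step 1: 11111111....11111111
step 2: 1......111111......1

1......111111......1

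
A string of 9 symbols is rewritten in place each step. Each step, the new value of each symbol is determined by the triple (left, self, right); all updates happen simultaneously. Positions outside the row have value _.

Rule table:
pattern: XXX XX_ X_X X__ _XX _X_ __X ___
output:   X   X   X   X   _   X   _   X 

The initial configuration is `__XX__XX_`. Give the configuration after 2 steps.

step 1: X__XX__XX
step 2: XX__XX__X

XX__XX__X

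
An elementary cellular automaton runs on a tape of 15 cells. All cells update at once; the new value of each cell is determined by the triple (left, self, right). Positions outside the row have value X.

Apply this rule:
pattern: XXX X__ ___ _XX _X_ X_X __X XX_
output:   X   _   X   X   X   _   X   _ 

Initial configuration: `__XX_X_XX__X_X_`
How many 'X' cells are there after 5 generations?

generation 1: _XX__X_X__XX_X_
generation 2: _X__XX_X_XX__X_
generation 3: _X_XX__X_X__XX_
generation 4: _X_X__XX_X_XX__
generation 5: _X_X_XX__X_X__X
count of X: 7

7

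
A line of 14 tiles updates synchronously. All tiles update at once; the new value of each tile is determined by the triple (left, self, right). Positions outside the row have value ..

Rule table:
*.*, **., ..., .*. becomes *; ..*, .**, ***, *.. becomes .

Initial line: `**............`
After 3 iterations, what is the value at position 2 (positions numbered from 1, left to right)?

.*.***********
.**..........*
..*.********.*
position 2 holds .

.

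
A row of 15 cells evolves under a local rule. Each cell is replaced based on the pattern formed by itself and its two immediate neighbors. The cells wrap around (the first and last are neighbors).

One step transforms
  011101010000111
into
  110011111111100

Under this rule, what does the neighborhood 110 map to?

At position 3 the neighborhood is 110; the next row has 0 there.

0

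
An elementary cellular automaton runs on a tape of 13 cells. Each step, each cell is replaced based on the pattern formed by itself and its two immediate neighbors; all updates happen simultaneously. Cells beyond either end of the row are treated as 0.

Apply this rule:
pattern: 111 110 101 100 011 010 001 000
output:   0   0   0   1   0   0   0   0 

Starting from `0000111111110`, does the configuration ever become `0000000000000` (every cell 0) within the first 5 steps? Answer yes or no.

0000000000001
0000000000000
all cells are 0 at step 2

yes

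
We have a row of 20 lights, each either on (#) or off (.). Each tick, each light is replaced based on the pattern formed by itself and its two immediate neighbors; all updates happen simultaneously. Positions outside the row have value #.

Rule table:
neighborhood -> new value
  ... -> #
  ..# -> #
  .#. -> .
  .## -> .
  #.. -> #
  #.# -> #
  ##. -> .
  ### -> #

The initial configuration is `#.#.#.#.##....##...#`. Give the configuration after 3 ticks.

.#.#.#.#..#..#..#.#.

tick 1: .#.#.#.#..####..###.
tick 2: #.#.#.#.##.##.##.#.#
tick 3: .#.#.#.#..#..#..#.#.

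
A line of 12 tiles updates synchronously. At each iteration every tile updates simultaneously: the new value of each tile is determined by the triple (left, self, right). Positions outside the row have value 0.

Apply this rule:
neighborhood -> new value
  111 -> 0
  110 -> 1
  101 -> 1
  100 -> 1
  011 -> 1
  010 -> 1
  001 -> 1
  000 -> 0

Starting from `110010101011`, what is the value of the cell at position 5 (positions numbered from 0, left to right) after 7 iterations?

1

111111111111
100000000001
110000000011
111000000111
101100001101
111110011111
100011110001
position 5 holds 1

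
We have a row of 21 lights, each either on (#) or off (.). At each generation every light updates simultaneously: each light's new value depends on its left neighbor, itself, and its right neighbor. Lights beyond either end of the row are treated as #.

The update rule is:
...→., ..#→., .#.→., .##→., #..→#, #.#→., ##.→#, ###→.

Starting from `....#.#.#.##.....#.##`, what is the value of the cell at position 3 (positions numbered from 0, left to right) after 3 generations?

#..........##........
##..........##.......
.##..........##......
position 3 holds .

.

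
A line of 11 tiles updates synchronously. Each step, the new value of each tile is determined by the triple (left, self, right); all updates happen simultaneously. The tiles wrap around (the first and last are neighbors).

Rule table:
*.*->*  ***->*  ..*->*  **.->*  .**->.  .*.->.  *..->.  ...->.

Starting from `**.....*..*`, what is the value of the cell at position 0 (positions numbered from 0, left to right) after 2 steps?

.

step 1: **....*..*.
step 2: .*...*..*.*
position 0 holds .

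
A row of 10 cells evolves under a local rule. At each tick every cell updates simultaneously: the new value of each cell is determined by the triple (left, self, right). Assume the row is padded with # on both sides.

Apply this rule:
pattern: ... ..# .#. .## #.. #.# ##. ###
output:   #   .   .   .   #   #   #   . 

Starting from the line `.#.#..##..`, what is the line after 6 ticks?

.##.##.#..

#.#.#..##.
##.#.#..##
.##.#.#...
#.##.#.##.
##.##.#.##
.##.##.#..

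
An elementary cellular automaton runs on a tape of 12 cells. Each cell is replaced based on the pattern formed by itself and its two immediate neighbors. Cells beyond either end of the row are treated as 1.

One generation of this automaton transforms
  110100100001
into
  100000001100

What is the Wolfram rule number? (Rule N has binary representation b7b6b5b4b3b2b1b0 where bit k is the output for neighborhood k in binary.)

position 0: 111 → 1  (bit 7 = 1)
position 1: 110 → 0  (bit 6 = 0)
position 2: 101 → 0  (bit 5 = 0)
position 4: 100 → 0  (bit 4 = 0)
position 11: 011 → 0  (bit 3 = 0)
position 3: 010 → 0  (bit 2 = 0)
position 5: 001 → 0  (bit 1 = 0)
position 8: 000 → 1  (bit 0 = 1)
bits b7..b0 = 10000001 = 129

129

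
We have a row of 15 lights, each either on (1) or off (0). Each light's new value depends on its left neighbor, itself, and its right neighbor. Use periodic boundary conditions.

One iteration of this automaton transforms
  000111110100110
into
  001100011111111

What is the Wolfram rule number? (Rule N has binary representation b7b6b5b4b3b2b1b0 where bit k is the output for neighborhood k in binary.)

126

position 4: 111 → 0  (bit 7 = 0)
position 7: 110 → 1  (bit 6 = 1)
position 8: 101 → 1  (bit 5 = 1)
position 10: 100 → 1  (bit 4 = 1)
position 3: 011 → 1  (bit 3 = 1)
position 9: 010 → 1  (bit 2 = 1)
position 2: 001 → 1  (bit 1 = 1)
position 0: 000 → 0  (bit 0 = 0)
bits b7..b0 = 01111110 = 126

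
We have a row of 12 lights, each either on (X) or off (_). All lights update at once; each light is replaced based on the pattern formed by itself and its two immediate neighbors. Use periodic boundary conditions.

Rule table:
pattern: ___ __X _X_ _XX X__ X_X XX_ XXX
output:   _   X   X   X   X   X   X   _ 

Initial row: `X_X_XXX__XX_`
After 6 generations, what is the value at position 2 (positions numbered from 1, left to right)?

X

generation 1: XXXXX_XXXXXX
generation 2: ____XXX_____
generation 3: ___XX_XX____
generation 4: __XXXXXXX___
generation 5: _XX_____XX__
generation 6: XXXX___XXXX_
position 2 holds X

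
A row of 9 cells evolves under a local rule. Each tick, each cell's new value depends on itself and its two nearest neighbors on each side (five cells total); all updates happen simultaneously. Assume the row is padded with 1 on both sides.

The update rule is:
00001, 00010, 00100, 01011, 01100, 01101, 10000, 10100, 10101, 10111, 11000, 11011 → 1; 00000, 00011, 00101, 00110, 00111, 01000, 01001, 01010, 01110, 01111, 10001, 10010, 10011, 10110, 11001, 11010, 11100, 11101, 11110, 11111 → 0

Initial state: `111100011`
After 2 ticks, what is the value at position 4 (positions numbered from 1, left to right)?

000010000
111110110
position 4 holds 1

1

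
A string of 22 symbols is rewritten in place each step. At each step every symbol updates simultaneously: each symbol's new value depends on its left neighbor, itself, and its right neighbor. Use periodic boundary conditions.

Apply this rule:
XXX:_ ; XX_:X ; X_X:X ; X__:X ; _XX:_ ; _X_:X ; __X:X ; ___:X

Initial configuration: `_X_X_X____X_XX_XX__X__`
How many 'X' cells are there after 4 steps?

4

step 1: XXXXXXXXXXXX_XX_XXXXXX
step 2: ___________XX_XX______
step 3: XXXXXXXXXXX_XX_XXXXXXX
step 4: __________XX_XX_______
count of X: 4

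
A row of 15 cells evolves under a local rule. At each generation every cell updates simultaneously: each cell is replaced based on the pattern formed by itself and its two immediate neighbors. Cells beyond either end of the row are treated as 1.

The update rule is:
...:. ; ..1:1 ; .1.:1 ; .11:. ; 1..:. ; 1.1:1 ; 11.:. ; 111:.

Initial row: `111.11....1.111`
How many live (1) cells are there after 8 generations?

6

...1.....111...
..11....1.....1
.1.....11....1.
11....1.....111
.....11....1...
....1.....11..1
...11....1...1.
..1.....11..111
count of 1: 6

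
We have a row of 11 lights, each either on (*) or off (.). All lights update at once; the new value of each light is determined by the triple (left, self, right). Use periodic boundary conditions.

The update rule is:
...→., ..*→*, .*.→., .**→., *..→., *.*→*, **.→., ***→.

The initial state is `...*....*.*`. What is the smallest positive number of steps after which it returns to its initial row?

..*....*.*.
.*....*.*..
*....*.*...
....*.*...*
...*.*...*.
..*.*...*..
.*.*...*...
*.*...*....
.*...*....*
*...*....*.
...*....*.*

11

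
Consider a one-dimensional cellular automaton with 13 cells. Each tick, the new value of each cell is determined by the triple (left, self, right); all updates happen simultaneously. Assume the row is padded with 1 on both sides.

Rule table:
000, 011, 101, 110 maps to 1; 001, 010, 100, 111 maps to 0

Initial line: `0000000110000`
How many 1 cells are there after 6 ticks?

0111110110110
1100011111111
0101010000000
1010100111110
1101000100011
0110010001010
count of 1: 5

5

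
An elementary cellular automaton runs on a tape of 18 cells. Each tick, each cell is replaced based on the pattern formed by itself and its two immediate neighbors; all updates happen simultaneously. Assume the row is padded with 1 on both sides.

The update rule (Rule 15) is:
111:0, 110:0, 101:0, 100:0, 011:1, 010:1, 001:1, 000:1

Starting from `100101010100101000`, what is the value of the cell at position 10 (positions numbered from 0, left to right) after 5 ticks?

0

tick 1: 001101010101101011
tick 2: 011001010101001010
tick 3: 010011010101011010
tick 4: 010110010101010010
tick 5: 010100110101010110
position 10 holds 0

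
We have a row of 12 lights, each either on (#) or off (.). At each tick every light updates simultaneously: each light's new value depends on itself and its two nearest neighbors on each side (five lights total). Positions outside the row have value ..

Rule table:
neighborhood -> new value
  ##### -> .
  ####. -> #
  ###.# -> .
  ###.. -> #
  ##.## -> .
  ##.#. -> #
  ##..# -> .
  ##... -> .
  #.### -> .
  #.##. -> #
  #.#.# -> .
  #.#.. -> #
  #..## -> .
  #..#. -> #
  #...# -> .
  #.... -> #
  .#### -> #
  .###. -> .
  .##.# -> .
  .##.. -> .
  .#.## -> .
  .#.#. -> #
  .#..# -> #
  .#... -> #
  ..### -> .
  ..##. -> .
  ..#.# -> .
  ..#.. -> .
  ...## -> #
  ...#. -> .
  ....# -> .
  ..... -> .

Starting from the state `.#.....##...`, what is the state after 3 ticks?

..#...###...

tick 1: ..##..#...#.
tick 2: .#...#.#...#
tick 3: ..#...###...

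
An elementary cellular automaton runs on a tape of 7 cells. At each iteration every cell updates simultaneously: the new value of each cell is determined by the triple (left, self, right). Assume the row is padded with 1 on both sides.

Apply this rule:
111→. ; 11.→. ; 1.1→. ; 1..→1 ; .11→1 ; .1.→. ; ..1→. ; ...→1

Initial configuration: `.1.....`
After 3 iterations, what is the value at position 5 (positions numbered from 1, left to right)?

1

..1111.
1.1....
...111.
position 5 holds 1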